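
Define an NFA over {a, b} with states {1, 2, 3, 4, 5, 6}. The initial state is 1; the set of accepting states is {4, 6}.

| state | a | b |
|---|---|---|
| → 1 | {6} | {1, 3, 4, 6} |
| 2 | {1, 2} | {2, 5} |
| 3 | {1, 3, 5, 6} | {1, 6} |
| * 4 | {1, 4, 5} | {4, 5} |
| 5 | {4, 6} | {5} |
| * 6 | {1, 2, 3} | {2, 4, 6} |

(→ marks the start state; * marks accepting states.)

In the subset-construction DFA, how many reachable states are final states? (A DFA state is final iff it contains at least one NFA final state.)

7

Start state of the DFA: {1}.
{1} --a--> {6}  [new]
{1} --b--> {1, 3, 4, 6}  [new]
{6} --a--> {1, 2, 3}  [new]
{6} --b--> {2, 4, 6}  [new]
{1, 3, 4, 6} --a--> {1, 2, 3, 4, 5, 6}  [new]
{1, 3, 4, 6} --b--> {1, 2, 3, 4, 5, 6}  [seen]
{1, 2, 3} --a--> {1, 2, 3, 5, 6}  [new]
{1, 2, 3} --b--> {1, 2, 3, 4, 5, 6}  [seen]
{2, 4, 6} --a--> {1, 2, 3, 4, 5}  [new]
{2, 4, 6} --b--> {2, 4, 5, 6}  [new]
{1, 2, 3, 4, 5, 6} --a--> {1, 2, 3, 4, 5, 6}  [seen]
{1, 2, 3, 4, 5, 6} --b--> {1, 2, 3, 4, 5, 6}  [seen]
{1, 2, 3, 5, 6} --a--> {1, 2, 3, 4, 5, 6}  [seen]
{1, 2, 3, 5, 6} --b--> {1, 2, 3, 4, 5, 6}  [seen]
{1, 2, 3, 4, 5} --a--> {1, 2, 3, 4, 5, 6}  [seen]
{1, 2, 3, 4, 5} --b--> {1, 2, 3, 4, 5, 6}  [seen]
{2, 4, 5, 6} --a--> {1, 2, 3, 4, 5, 6}  [seen]
{2, 4, 5, 6} --b--> {2, 4, 5, 6}  [seen]
Reachable DFA states: {1}, {6}, {1, 3, 4, 6}, {1, 2, 3}, {2, 4, 6}, {1, 2, 3, 4, 5, 6}, {1, 2, 3, 5, 6}, {1, 2, 3, 4, 5}, {2, 4, 5, 6}.
Accepting DFA states (contain an NFA accepting state): {6}, {1, 3, 4, 6}, {2, 4, 6}, {1, 2, 3, 4, 5, 6}, {1, 2, 3, 5, 6}, {1, 2, 3, 4, 5}, {2, 4, 5, 6}.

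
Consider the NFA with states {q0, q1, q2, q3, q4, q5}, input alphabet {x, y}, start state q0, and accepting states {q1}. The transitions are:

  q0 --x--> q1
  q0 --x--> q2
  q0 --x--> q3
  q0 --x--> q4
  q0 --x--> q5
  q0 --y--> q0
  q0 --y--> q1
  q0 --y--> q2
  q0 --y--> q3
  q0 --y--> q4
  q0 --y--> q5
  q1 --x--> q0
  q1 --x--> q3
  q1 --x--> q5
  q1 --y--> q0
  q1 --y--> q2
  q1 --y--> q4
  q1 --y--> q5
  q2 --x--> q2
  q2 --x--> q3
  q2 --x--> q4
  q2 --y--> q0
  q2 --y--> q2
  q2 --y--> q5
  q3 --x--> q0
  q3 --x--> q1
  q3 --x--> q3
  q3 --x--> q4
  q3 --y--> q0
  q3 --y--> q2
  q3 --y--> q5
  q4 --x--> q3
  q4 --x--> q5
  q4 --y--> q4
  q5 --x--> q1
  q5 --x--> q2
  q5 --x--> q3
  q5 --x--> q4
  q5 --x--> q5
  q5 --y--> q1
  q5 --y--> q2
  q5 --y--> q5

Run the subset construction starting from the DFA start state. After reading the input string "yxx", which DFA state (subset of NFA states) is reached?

{q0, q1, q2, q3, q4, q5}

Start: {q0}.
δ(q0,y) = {q0, q1, q2, q3, q4, q5}.
Union: {q0, q1, q2, q3, q4, q5}.
After y: {q0, q1, q2, q3, q4, q5}.
δ(q0,x) = {q1, q2, q3, q4, q5}; δ(q1,x) = {q0, q3, q5}; δ(q2,x) = {q2, q3, q4}; δ(q3,x) = {q0, q1, q3, q4}; δ(q4,x) = {q3, q5}; δ(q5,x) = {q1, q2, q3, q4, q5}.
Union: {q0, q1, q2, q3, q4, q5}.
After x: {q0, q1, q2, q3, q4, q5}.
δ(q0,x) = {q1, q2, q3, q4, q5}; δ(q1,x) = {q0, q3, q5}; δ(q2,x) = {q2, q3, q4}; δ(q3,x) = {q0, q1, q3, q4}; δ(q4,x) = {q3, q5}; δ(q5,x) = {q1, q2, q3, q4, q5}.
Union: {q0, q1, q2, q3, q4, q5}.
After x: {q0, q1, q2, q3, q4, q5}.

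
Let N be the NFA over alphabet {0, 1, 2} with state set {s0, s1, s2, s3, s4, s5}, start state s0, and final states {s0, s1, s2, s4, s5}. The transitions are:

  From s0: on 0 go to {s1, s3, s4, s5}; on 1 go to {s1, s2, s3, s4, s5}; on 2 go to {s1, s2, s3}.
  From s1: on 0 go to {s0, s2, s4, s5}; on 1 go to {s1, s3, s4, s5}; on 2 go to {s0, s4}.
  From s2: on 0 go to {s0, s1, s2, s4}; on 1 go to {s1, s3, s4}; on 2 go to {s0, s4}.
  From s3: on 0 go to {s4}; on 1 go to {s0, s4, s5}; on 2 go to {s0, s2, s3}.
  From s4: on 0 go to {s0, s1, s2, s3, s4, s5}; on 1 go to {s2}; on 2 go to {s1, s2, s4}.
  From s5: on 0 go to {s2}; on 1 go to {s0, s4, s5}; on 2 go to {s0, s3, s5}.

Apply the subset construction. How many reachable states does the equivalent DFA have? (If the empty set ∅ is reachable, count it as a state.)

9

Start state of the DFA: {s0}.
{s0} --0--> {s1, s3, s4, s5}  [new]
{s0} --1--> {s1, s2, s3, s4, s5}  [new]
{s0} --2--> {s1, s2, s3}  [new]
{s1, s3, s4, s5} --0--> {s0, s1, s2, s3, s4, s5}  [new]
{s1, s3, s4, s5} --1--> {s0, s1, s2, s3, s4, s5}  [seen]
{s1, s3, s4, s5} --2--> {s0, s1, s2, s3, s4, s5}  [seen]
{s1, s2, s3, s4, s5} --0--> {s0, s1, s2, s3, s4, s5}  [seen]
{s1, s2, s3, s4, s5} --1--> {s0, s1, s2, s3, s4, s5}  [seen]
{s1, s2, s3, s4, s5} --2--> {s0, s1, s2, s3, s4, s5}  [seen]
{s1, s2, s3} --0--> {s0, s1, s2, s4, s5}  [new]
{s1, s2, s3} --1--> {s0, s1, s3, s4, s5}  [new]
{s1, s2, s3} --2--> {s0, s2, s3, s4}  [new]
{s0, s1, s2, s3, s4, s5} --0--> {s0, s1, s2, s3, s4, s5}  [seen]
{s0, s1, s2, s3, s4, s5} --1--> {s0, s1, s2, s3, s4, s5}  [seen]
{s0, s1, s2, s3, s4, s5} --2--> {s0, s1, s2, s3, s4, s5}  [seen]
{s0, s1, s2, s4, s5} --0--> {s0, s1, s2, s3, s4, s5}  [seen]
{s0, s1, s2, s4, s5} --1--> {s0, s1, s2, s3, s4, s5}  [seen]
{s0, s1, s2, s4, s5} --2--> {s0, s1, s2, s3, s4, s5}  [seen]
{s0, s1, s3, s4, s5} --0--> {s0, s1, s2, s3, s4, s5}  [seen]
{s0, s1, s3, s4, s5} --1--> {s0, s1, s2, s3, s4, s5}  [seen]
{s0, s1, s3, s4, s5} --2--> {s0, s1, s2, s3, s4, s5}  [seen]
{s0, s2, s3, s4} --0--> {s0, s1, s2, s3, s4, s5}  [seen]
{s0, s2, s3, s4} --1--> {s0, s1, s2, s3, s4, s5}  [seen]
{s0, s2, s3, s4} --2--> {s0, s1, s2, s3, s4}  [new]
{s0, s1, s2, s3, s4} --0--> {s0, s1, s2, s3, s4, s5}  [seen]
{s0, s1, s2, s3, s4} --1--> {s0, s1, s2, s3, s4, s5}  [seen]
{s0, s1, s2, s3, s4} --2--> {s0, s1, s2, s3, s4}  [seen]
Reachable DFA states: {s0}, {s1, s3, s4, s5}, {s1, s2, s3, s4, s5}, {s1, s2, s3}, {s0, s1, s2, s3, s4, s5}, {s0, s1, s2, s4, s5}, {s0, s1, s3, s4, s5}, {s0, s2, s3, s4}, {s0, s1, s2, s3, s4}.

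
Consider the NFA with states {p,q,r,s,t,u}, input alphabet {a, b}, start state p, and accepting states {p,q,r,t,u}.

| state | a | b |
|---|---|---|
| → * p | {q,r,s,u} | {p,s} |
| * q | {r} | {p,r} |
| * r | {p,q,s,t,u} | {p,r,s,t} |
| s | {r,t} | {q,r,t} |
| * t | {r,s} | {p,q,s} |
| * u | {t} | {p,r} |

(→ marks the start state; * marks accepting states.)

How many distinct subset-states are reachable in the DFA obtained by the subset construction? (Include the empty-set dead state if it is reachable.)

6

Start state of the DFA: {p}.
{p} --a--> {q,r,s,u}  [new]
{p} --b--> {p,s}  [new]
{q,r,s,u} --a--> {p,q,r,s,t,u}  [new]
{q,r,s,u} --b--> {p,q,r,s,t}  [new]
{p,s} --a--> {q,r,s,t,u}  [new]
{p,s} --b--> {p,q,r,s,t}  [seen]
{p,q,r,s,t,u} --a--> {p,q,r,s,t,u}  [seen]
{p,q,r,s,t,u} --b--> {p,q,r,s,t}  [seen]
{p,q,r,s,t} --a--> {p,q,r,s,t,u}  [seen]
{p,q,r,s,t} --b--> {p,q,r,s,t}  [seen]
{q,r,s,t,u} --a--> {p,q,r,s,t,u}  [seen]
{q,r,s,t,u} --b--> {p,q,r,s,t}  [seen]
Reachable DFA states: {p}, {q,r,s,u}, {p,s}, {p,q,r,s,t,u}, {p,q,r,s,t}, {q,r,s,t,u}.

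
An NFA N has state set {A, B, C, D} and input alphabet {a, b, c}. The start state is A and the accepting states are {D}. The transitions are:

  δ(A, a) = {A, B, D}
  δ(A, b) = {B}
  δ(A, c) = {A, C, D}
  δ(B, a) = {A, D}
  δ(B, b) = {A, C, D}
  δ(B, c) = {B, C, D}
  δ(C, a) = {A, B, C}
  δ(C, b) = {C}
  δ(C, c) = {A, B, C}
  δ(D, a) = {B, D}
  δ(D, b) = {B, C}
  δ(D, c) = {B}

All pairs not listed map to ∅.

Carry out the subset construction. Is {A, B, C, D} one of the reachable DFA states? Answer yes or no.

yes

Start state of the DFA: {A}.
{A} --a--> {A, B, D}  [new]
{A} --b--> {B}  [new]
{A} --c--> {A, C, D}  [new]
{A, B, D} --a--> {A, B, D}  [seen]
{A, B, D} --b--> {A, B, C, D}  [new]
{A, B, D} --c--> {A, B, C, D}  [seen]
{B} --a--> {A, D}  [new]
{B} --b--> {A, C, D}  [seen]
{B} --c--> {B, C, D}  [new]
{A, C, D} --a--> {A, B, C, D}  [seen]
{A, C, D} --b--> {B, C}  [new]
{A, C, D} --c--> {A, B, C, D}  [seen]
{A, B, C, D} --a--> {A, B, C, D}  [seen]
{A, B, C, D} --b--> {A, B, C, D}  [seen]
{A, B, C, D} --c--> {A, B, C, D}  [seen]
{A, D} --a--> {A, B, D}  [seen]
{A, D} --b--> {B, C}  [seen]
{A, D} --c--> {A, B, C, D}  [seen]
{B, C, D} --a--> {A, B, C, D}  [seen]
{B, C, D} --b--> {A, B, C, D}  [seen]
{B, C, D} --c--> {A, B, C, D}  [seen]
{B, C} --a--> {A, B, C, D}  [seen]
{B, C} --b--> {A, C, D}  [seen]
{B, C} --c--> {A, B, C, D}  [seen]
Reachable DFA states: {A}, {A, B, D}, {B}, {A, C, D}, {A, B, C, D}, {A, D}, {B, C, D}, {B, C}.
{A, B, C, D} is among them.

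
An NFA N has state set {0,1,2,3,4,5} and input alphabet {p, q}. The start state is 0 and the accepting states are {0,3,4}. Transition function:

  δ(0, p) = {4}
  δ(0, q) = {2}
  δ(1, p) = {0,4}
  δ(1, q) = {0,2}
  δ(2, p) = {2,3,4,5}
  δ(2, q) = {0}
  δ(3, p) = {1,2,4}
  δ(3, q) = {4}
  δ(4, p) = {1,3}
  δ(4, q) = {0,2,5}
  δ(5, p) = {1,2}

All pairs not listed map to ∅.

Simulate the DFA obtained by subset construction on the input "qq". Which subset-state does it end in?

{0}

Start: {0}.
δ(0,q) = {2}.
Union: {2}.
After q: {2}.
δ(2,q) = {0}.
Union: {0}.
After q: {0}.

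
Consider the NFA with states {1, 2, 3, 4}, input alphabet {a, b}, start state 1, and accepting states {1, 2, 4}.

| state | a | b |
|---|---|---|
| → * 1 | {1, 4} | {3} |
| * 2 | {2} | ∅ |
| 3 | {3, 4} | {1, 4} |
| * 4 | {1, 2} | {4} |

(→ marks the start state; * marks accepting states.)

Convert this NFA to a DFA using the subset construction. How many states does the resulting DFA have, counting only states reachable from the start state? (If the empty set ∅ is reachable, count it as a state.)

Start state of the DFA: {1}.
{1} --a--> {1, 4}  [new]
{1} --b--> {3}  [new]
{1, 4} --a--> {1, 2, 4}  [new]
{1, 4} --b--> {3, 4}  [new]
{3} --a--> {3, 4}  [seen]
{3} --b--> {1, 4}  [seen]
{1, 2, 4} --a--> {1, 2, 4}  [seen]
{1, 2, 4} --b--> {3, 4}  [seen]
{3, 4} --a--> {1, 2, 3, 4}  [new]
{3, 4} --b--> {1, 4}  [seen]
{1, 2, 3, 4} --a--> {1, 2, 3, 4}  [seen]
{1, 2, 3, 4} --b--> {1, 3, 4}  [new]
{1, 3, 4} --a--> {1, 2, 3, 4}  [seen]
{1, 3, 4} --b--> {1, 3, 4}  [seen]
Reachable DFA states: {1}, {1, 4}, {3}, {1, 2, 4}, {3, 4}, {1, 2, 3, 4}, {1, 3, 4}.

7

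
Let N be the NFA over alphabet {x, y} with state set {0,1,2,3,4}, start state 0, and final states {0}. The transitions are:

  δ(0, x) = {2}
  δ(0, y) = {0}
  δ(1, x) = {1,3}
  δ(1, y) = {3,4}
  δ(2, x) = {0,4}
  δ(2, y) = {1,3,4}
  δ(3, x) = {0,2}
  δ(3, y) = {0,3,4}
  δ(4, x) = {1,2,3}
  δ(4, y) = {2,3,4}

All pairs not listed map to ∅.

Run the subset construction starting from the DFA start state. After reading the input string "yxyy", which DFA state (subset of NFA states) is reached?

Start: {0}.
δ(0,y) = {0}.
Union: {0}.
After y: {0}.
δ(0,x) = {2}.
Union: {2}.
After x: {2}.
δ(2,y) = {1,3,4}.
Union: {1,3,4}.
After y: {1,3,4}.
δ(1,y) = {3,4}; δ(3,y) = {0,3,4}; δ(4,y) = {2,3,4}.
Union: {0,2,3,4}.
After y: {0,2,3,4}.

{0,2,3,4}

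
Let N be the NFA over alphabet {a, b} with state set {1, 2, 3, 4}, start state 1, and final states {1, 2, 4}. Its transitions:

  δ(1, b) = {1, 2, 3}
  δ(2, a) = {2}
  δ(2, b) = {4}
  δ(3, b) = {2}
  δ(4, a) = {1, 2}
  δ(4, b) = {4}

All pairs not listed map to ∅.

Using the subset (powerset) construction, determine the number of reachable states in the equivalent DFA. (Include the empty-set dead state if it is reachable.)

7

Start state of the DFA: {1}.
{1} --a--> ∅  [new]
{1} --b--> {1, 2, 3}  [new]
∅ --a--> ∅  [seen]
∅ --b--> ∅  [seen]
{1, 2, 3} --a--> {2}  [new]
{1, 2, 3} --b--> {1, 2, 3, 4}  [new]
{2} --a--> {2}  [seen]
{2} --b--> {4}  [new]
{1, 2, 3, 4} --a--> {1, 2}  [new]
{1, 2, 3, 4} --b--> {1, 2, 3, 4}  [seen]
{4} --a--> {1, 2}  [seen]
{4} --b--> {4}  [seen]
{1, 2} --a--> {2}  [seen]
{1, 2} --b--> {1, 2, 3, 4}  [seen]
Reachable DFA states: {1}, ∅, {1, 2, 3}, {2}, {1, 2, 3, 4}, {4}, {1, 2}.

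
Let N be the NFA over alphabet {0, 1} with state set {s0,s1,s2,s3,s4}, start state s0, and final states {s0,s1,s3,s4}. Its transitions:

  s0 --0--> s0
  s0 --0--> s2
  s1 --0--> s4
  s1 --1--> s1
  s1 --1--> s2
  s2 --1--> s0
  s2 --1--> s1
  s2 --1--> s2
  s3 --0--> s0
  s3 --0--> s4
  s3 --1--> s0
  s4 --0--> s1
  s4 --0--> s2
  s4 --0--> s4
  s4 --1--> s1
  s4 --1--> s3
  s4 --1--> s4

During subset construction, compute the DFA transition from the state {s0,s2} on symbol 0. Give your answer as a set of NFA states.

{s0,s2}

δ(s0,0) = {s0,s2}; δ(s2,0) = ∅.
Union: {s0,s2}.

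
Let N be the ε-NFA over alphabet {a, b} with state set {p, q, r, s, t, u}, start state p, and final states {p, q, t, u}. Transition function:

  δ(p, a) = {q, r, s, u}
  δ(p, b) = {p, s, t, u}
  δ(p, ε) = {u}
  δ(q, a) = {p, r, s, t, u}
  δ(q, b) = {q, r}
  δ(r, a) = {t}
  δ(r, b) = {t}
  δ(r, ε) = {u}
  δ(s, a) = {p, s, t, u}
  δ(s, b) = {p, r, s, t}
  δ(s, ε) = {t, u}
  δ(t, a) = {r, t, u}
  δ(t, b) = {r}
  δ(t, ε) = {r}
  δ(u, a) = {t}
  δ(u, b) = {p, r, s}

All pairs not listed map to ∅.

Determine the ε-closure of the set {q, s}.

{q, r, s, t, u}

Begin with {q, s}.
s →ε {t, u}; add t, u.
t →ε {r}; add r.
ε-closure = {q, r, s, t, u}.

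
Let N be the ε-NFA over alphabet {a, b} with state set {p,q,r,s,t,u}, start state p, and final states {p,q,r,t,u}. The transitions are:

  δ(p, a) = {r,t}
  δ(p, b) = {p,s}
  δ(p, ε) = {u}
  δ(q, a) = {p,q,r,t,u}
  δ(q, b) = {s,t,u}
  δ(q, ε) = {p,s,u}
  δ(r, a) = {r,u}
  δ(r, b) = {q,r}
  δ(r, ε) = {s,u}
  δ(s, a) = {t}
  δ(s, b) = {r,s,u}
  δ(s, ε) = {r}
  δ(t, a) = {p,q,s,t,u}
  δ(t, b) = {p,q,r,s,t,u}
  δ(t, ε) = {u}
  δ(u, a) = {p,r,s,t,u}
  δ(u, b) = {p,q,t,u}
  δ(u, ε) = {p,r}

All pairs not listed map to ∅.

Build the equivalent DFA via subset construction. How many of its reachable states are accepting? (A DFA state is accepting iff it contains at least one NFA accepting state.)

3

Start state of the DFA: {p,r,s,u} (ε-closure of the NFA start).
{p,r,s,u} --a--> {p,r,s,t,u}  [new]
{p,r,s,u} --b--> {p,q,r,s,t,u}  [new]
{p,r,s,t,u} --a--> {p,q,r,s,t,u}  [seen]
{p,r,s,t,u} --b--> {p,q,r,s,t,u}  [seen]
{p,q,r,s,t,u} --a--> {p,q,r,s,t,u}  [seen]
{p,q,r,s,t,u} --b--> {p,q,r,s,t,u}  [seen]
Reachable DFA states: {p,r,s,u}, {p,r,s,t,u}, {p,q,r,s,t,u}.
Accepting DFA states (contain an NFA accepting state): {p,r,s,u}, {p,r,s,t,u}, {p,q,r,s,t,u}.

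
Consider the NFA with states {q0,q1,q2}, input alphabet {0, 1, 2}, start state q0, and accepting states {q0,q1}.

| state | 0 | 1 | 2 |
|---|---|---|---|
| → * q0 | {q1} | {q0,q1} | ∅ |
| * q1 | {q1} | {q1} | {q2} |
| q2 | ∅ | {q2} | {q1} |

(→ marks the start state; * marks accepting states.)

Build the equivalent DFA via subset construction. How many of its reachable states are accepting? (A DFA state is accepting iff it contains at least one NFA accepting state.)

3

Start state of the DFA: {q0}.
{q0} --0--> {q1}  [new]
{q0} --1--> {q0,q1}  [new]
{q0} --2--> ∅  [new]
{q1} --0--> {q1}  [seen]
{q1} --1--> {q1}  [seen]
{q1} --2--> {q2}  [new]
{q0,q1} --0--> {q1}  [seen]
{q0,q1} --1--> {q0,q1}  [seen]
{q0,q1} --2--> {q2}  [seen]
∅ --0--> ∅  [seen]
∅ --1--> ∅  [seen]
∅ --2--> ∅  [seen]
{q2} --0--> ∅  [seen]
{q2} --1--> {q2}  [seen]
{q2} --2--> {q1}  [seen]
Reachable DFA states: {q0}, {q1}, {q0,q1}, ∅, {q2}.
Accepting DFA states (contain an NFA accepting state): {q0}, {q1}, {q0,q1}.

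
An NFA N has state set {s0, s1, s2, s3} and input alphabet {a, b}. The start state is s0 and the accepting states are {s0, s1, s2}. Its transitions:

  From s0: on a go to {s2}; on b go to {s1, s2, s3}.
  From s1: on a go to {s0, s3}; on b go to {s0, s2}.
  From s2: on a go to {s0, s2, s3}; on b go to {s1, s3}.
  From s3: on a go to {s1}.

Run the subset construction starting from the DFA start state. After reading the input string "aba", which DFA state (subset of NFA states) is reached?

Start: {s0}.
δ(s0,a) = {s2}.
Union: {s2}.
After a: {s2}.
δ(s2,b) = {s1, s3}.
Union: {s1, s3}.
After b: {s1, s3}.
δ(s1,a) = {s0, s3}; δ(s3,a) = {s1}.
Union: {s0, s1, s3}.
After a: {s0, s1, s3}.

{s0, s1, s3}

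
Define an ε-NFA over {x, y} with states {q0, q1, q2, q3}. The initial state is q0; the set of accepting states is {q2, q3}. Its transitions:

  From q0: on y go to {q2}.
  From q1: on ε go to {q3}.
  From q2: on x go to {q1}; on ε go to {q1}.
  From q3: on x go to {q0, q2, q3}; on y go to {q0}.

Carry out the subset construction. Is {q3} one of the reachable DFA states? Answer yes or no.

no

Start state of the DFA: {q0} (ε-closure of the NFA start).
{q0} --x--> ∅  [new]
{q0} --y--> {q1, q2, q3}  [new]
∅ --x--> ∅  [seen]
∅ --y--> ∅  [seen]
{q1, q2, q3} --x--> {q0, q1, q2, q3}  [new]
{q1, q2, q3} --y--> {q0}  [seen]
{q0, q1, q2, q3} --x--> {q0, q1, q2, q3}  [seen]
{q0, q1, q2, q3} --y--> {q0, q1, q2, q3}  [seen]
Reachable DFA states: {q0}, ∅, {q1, q2, q3}, {q0, q1, q2, q3}.
{q3} is not among them.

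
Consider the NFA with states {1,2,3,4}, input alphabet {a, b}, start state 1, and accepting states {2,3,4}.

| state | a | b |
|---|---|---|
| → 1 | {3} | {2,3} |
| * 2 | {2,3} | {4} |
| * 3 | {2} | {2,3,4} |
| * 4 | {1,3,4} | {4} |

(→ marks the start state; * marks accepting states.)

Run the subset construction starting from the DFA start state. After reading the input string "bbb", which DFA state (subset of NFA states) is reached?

Start: {1}.
δ(1,b) = {2,3}.
Union: {2,3}.
After b: {2,3}.
δ(2,b) = {4}; δ(3,b) = {2,3,4}.
Union: {2,3,4}.
After b: {2,3,4}.
δ(2,b) = {4}; δ(3,b) = {2,3,4}; δ(4,b) = {4}.
Union: {2,3,4}.
After b: {2,3,4}.

{2,3,4}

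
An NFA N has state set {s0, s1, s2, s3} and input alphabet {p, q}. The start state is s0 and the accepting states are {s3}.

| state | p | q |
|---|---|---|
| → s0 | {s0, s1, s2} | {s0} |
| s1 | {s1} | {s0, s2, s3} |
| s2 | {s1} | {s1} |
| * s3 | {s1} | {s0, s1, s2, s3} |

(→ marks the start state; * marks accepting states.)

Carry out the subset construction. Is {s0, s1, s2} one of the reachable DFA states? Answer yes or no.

Start state of the DFA: {s0}.
{s0} --p--> {s0, s1, s2}  [new]
{s0} --q--> {s0}  [seen]
{s0, s1, s2} --p--> {s0, s1, s2}  [seen]
{s0, s1, s2} --q--> {s0, s1, s2, s3}  [new]
{s0, s1, s2, s3} --p--> {s0, s1, s2}  [seen]
{s0, s1, s2, s3} --q--> {s0, s1, s2, s3}  [seen]
Reachable DFA states: {s0}, {s0, s1, s2}, {s0, s1, s2, s3}.
{s0, s1, s2} is among them.

yes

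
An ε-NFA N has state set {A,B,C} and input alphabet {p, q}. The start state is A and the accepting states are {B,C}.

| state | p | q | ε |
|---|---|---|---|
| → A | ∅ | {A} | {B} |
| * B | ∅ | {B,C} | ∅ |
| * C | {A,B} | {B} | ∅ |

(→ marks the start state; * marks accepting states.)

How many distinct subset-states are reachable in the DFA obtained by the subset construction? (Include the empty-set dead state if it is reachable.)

Start state of the DFA: {A,B} (ε-closure of the NFA start).
{A,B} --p--> ∅  [new]
{A,B} --q--> {A,B,C}  [new]
∅ --p--> ∅  [seen]
∅ --q--> ∅  [seen]
{A,B,C} --p--> {A,B}  [seen]
{A,B,C} --q--> {A,B,C}  [seen]
Reachable DFA states: {A,B}, ∅, {A,B,C}.

3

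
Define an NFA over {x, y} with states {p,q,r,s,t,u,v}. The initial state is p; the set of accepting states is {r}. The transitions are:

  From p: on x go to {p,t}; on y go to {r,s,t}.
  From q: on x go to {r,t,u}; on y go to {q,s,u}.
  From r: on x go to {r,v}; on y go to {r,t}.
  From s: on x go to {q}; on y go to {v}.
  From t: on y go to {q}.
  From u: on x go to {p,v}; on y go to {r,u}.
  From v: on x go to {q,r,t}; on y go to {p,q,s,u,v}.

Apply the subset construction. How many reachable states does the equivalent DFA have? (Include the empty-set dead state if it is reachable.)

Start state of the DFA: {p}.
{p} --x--> {p,t}  [new]
{p} --y--> {r,s,t}  [new]
{p,t} --x--> {p,t}  [seen]
{p,t} --y--> {q,r,s,t}  [new]
{r,s,t} --x--> {q,r,v}  [new]
{r,s,t} --y--> {q,r,t,v}  [new]
{q,r,s,t} --x--> {q,r,t,u,v}  [new]
{q,r,s,t} --y--> {q,r,s,t,u,v}  [new]
{q,r,v} --x--> {q,r,t,u,v}  [seen]
{q,r,v} --y--> {p,q,r,s,t,u,v}  [new]
{q,r,t,v} --x--> {q,r,t,u,v}  [seen]
{q,r,t,v} --y--> {p,q,r,s,t,u,v}  [seen]
{q,r,t,u,v} --x--> {p,q,r,t,u,v}  [new]
{q,r,t,u,v} --y--> {p,q,r,s,t,u,v}  [seen]
{q,r,s,t,u,v} --x--> {p,q,r,t,u,v}  [seen]
{q,r,s,t,u,v} --y--> {p,q,r,s,t,u,v}  [seen]
{p,q,r,s,t,u,v} --x--> {p,q,r,t,u,v}  [seen]
{p,q,r,s,t,u,v} --y--> {p,q,r,s,t,u,v}  [seen]
{p,q,r,t,u,v} --x--> {p,q,r,t,u,v}  [seen]
{p,q,r,t,u,v} --y--> {p,q,r,s,t,u,v}  [seen]
Reachable DFA states: {p}, {p,t}, {r,s,t}, {q,r,s,t}, {q,r,v}, {q,r,t,v}, {q,r,t,u,v}, {q,r,s,t,u,v}, {p,q,r,s,t,u,v}, {p,q,r,t,u,v}.

10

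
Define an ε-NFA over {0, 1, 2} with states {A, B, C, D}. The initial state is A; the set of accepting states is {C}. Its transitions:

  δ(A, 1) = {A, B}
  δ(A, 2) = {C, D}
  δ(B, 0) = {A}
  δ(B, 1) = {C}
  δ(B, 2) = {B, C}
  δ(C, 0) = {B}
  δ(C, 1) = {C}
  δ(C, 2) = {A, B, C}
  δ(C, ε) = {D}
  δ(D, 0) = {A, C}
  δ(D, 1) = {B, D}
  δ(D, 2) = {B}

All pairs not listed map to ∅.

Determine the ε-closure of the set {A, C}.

Begin with {A, C}.
C →ε {D}; add D.
ε-closure = {A, C, D}.

{A, C, D}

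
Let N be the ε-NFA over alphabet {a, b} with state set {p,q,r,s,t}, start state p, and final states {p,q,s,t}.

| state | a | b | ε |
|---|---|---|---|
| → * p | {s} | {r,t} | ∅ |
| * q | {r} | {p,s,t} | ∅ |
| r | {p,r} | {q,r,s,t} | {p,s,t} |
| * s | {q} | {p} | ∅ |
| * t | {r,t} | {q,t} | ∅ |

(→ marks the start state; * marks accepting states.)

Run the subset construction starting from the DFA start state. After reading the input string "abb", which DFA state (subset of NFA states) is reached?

{p,r,s,t}

Start: {p}.
δ(p,a) = {s}.
Union: {s}.
After a: {s}.
δ(s,b) = {p}.
Union: {p}.
After b: {p}.
δ(p,b) = {r,t}.
Union: {r,t}.
ε-closure gives {p,r,s,t}.
After b: {p,r,s,t}.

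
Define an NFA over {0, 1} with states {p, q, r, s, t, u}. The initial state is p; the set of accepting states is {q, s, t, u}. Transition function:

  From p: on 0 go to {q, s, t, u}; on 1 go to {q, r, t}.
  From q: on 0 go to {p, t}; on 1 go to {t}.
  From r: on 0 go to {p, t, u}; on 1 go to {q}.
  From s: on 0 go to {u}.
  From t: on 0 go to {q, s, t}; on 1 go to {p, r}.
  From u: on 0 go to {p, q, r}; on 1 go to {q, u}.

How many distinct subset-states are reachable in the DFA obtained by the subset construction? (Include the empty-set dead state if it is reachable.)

Start state of the DFA: {p}.
{p} --0--> {q, s, t, u}  [new]
{p} --1--> {q, r, t}  [new]
{q, s, t, u} --0--> {p, q, r, s, t, u}  [new]
{q, s, t, u} --1--> {p, q, r, t, u}  [new]
{q, r, t} --0--> {p, q, s, t, u}  [new]
{q, r, t} --1--> {p, q, r, t}  [new]
{p, q, r, s, t, u} --0--> {p, q, r, s, t, u}  [seen]
{p, q, r, s, t, u} --1--> {p, q, r, t, u}  [seen]
{p, q, r, t, u} --0--> {p, q, r, s, t, u}  [seen]
{p, q, r, t, u} --1--> {p, q, r, t, u}  [seen]
{p, q, s, t, u} --0--> {p, q, r, s, t, u}  [seen]
{p, q, s, t, u} --1--> {p, q, r, t, u}  [seen]
{p, q, r, t} --0--> {p, q, s, t, u}  [seen]
{p, q, r, t} --1--> {p, q, r, t}  [seen]
Reachable DFA states: {p}, {q, s, t, u}, {q, r, t}, {p, q, r, s, t, u}, {p, q, r, t, u}, {p, q, s, t, u}, {p, q, r, t}.

7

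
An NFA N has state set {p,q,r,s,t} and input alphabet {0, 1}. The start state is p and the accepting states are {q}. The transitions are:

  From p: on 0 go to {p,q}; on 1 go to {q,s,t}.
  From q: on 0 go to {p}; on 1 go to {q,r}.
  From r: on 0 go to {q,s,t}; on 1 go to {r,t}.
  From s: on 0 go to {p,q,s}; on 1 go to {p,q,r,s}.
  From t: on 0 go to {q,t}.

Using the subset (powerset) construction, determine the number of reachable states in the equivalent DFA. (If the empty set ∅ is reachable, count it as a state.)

7

Start state of the DFA: {p}.
{p} --0--> {p,q}  [new]
{p} --1--> {q,s,t}  [new]
{p,q} --0--> {p,q}  [seen]
{p,q} --1--> {q,r,s,t}  [new]
{q,s,t} --0--> {p,q,s,t}  [new]
{q,s,t} --1--> {p,q,r,s}  [new]
{q,r,s,t} --0--> {p,q,s,t}  [seen]
{q,r,s,t} --1--> {p,q,r,s,t}  [new]
{p,q,s,t} --0--> {p,q,s,t}  [seen]
{p,q,s,t} --1--> {p,q,r,s,t}  [seen]
{p,q,r,s} --0--> {p,q,s,t}  [seen]
{p,q,r,s} --1--> {p,q,r,s,t}  [seen]
{p,q,r,s,t} --0--> {p,q,s,t}  [seen]
{p,q,r,s,t} --1--> {p,q,r,s,t}  [seen]
Reachable DFA states: {p}, {p,q}, {q,s,t}, {q,r,s,t}, {p,q,s,t}, {p,q,r,s}, {p,q,r,s,t}.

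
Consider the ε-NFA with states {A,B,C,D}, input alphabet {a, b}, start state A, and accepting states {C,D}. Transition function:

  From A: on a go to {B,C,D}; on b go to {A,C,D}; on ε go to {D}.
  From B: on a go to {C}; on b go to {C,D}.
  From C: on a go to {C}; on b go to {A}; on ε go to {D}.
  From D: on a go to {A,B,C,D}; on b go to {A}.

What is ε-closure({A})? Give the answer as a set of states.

{A,D}

Begin with {A}.
A →ε {D}; add D.
ε-closure = {A,D}.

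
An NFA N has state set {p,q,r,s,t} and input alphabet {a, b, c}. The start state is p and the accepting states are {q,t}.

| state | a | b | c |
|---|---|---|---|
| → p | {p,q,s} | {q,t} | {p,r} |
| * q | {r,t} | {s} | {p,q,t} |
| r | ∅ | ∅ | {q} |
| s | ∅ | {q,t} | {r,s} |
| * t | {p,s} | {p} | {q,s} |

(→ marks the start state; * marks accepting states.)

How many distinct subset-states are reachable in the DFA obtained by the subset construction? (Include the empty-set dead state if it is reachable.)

14

Start state of the DFA: {p}.
{p} --a--> {p,q,s}  [new]
{p} --b--> {q,t}  [new]
{p} --c--> {p,r}  [new]
{p,q,s} --a--> {p,q,r,s,t}  [new]
{p,q,s} --b--> {q,s,t}  [new]
{p,q,s} --c--> {p,q,r,s,t}  [seen]
{q,t} --a--> {p,r,s,t}  [new]
{q,t} --b--> {p,s}  [new]
{q,t} --c--> {p,q,s,t}  [new]
{p,r} --a--> {p,q,s}  [seen]
{p,r} --b--> {q,t}  [seen]
{p,r} --c--> {p,q,r}  [new]
{p,q,r,s,t} --a--> {p,q,r,s,t}  [seen]
{p,q,r,s,t} --b--> {p,q,s,t}  [seen]
{p,q,r,s,t} --c--> {p,q,r,s,t}  [seen]
{q,s,t} --a--> {p,r,s,t}  [seen]
{q,s,t} --b--> {p,q,s,t}  [seen]
{q,s,t} --c--> {p,q,r,s,t}  [seen]
{p,r,s,t} --a--> {p,q,s}  [seen]
{p,r,s,t} --b--> {p,q,t}  [new]
{p,r,s,t} --c--> {p,q,r,s}  [new]
{p,s} --a--> {p,q,s}  [seen]
{p,s} --b--> {q,t}  [seen]
{p,s} --c--> {p,r,s}  [new]
{p,q,s,t} --a--> {p,q,r,s,t}  [seen]
{p,q,s,t} --b--> {p,q,s,t}  [seen]
{p,q,s,t} --c--> {p,q,r,s,t}  [seen]
{p,q,r} --a--> {p,q,r,s,t}  [seen]
{p,q,r} --b--> {q,s,t}  [seen]
{p,q,r} --c--> {p,q,r,t}  [new]
{p,q,t} --a--> {p,q,r,s,t}  [seen]
{p,q,t} --b--> {p,q,s,t}  [seen]
{p,q,t} --c--> {p,q,r,s,t}  [seen]
{p,q,r,s} --a--> {p,q,r,s,t}  [seen]
{p,q,r,s} --b--> {q,s,t}  [seen]
{p,q,r,s} --c--> {p,q,r,s,t}  [seen]
{p,r,s} --a--> {p,q,s}  [seen]
{p,r,s} --b--> {q,t}  [seen]
{p,r,s} --c--> {p,q,r,s}  [seen]
{p,q,r,t} --a--> {p,q,r,s,t}  [seen]
{p,q,r,t} --b--> {p,q,s,t}  [seen]
{p,q,r,t} --c--> {p,q,r,s,t}  [seen]
Reachable DFA states: {p}, {p,q,s}, {q,t}, {p,r}, {p,q,r,s,t}, {q,s,t}, {p,r,s,t}, {p,s}, {p,q,s,t}, {p,q,r}, {p,q,t}, {p,q,r,s}, {p,r,s}, {p,q,r,t}.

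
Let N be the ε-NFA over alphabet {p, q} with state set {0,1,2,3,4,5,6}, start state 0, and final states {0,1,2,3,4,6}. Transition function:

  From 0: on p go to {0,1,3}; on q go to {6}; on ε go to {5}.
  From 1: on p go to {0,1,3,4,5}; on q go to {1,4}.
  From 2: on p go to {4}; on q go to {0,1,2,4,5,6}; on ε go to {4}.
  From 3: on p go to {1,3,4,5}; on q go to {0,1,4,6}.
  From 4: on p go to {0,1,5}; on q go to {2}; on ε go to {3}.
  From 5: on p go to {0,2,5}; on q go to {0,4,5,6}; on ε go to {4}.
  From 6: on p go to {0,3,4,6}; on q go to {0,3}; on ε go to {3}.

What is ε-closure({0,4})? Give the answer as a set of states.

{0,3,4,5}

Begin with {0,4}.
0 →ε {5}; add 5.
4 →ε {3}; add 3.
ε-closure = {0,3,4,5}.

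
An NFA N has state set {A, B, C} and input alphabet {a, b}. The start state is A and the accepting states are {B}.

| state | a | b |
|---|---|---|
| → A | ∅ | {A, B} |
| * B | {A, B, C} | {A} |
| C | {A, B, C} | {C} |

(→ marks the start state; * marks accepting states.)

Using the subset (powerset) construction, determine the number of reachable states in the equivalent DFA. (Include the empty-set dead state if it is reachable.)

4

Start state of the DFA: {A}.
{A} --a--> ∅  [new]
{A} --b--> {A, B}  [new]
∅ --a--> ∅  [seen]
∅ --b--> ∅  [seen]
{A, B} --a--> {A, B, C}  [new]
{A, B} --b--> {A, B}  [seen]
{A, B, C} --a--> {A, B, C}  [seen]
{A, B, C} --b--> {A, B, C}  [seen]
Reachable DFA states: {A}, ∅, {A, B}, {A, B, C}.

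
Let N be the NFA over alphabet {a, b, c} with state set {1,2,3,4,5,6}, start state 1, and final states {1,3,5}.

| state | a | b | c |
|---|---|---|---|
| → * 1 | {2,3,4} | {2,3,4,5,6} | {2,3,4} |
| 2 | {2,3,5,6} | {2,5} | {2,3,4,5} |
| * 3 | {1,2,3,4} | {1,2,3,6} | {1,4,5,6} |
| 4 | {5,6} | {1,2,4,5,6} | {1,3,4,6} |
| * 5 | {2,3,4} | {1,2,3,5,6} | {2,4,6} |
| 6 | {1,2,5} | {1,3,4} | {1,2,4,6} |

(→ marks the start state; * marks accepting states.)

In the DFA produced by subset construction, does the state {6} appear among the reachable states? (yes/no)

no

Start state of the DFA: {1}.
{1} --a--> {2,3,4}  [new]
{1} --b--> {2,3,4,5,6}  [new]
{1} --c--> {2,3,4}  [seen]
{2,3,4} --a--> {1,2,3,4,5,6}  [new]
{2,3,4} --b--> {1,2,3,4,5,6}  [seen]
{2,3,4} --c--> {1,2,3,4,5,6}  [seen]
{2,3,4,5,6} --a--> {1,2,3,4,5,6}  [seen]
{2,3,4,5,6} --b--> {1,2,3,4,5,6}  [seen]
{2,3,4,5,6} --c--> {1,2,3,4,5,6}  [seen]
{1,2,3,4,5,6} --a--> {1,2,3,4,5,6}  [seen]
{1,2,3,4,5,6} --b--> {1,2,3,4,5,6}  [seen]
{1,2,3,4,5,6} --c--> {1,2,3,4,5,6}  [seen]
Reachable DFA states: {1}, {2,3,4}, {2,3,4,5,6}, {1,2,3,4,5,6}.
{6} is not among them.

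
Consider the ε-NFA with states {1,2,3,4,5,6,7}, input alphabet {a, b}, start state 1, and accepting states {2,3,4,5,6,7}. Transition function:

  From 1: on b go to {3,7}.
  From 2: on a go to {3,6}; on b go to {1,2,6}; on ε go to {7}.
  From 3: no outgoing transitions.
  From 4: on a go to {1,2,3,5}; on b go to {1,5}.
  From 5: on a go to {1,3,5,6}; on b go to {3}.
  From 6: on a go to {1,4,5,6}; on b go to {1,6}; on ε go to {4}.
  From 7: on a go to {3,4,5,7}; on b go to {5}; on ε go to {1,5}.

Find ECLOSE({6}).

{4,6}

Begin with {6}.
6 →ε {4}; add 4.
ε-closure = {4,6}.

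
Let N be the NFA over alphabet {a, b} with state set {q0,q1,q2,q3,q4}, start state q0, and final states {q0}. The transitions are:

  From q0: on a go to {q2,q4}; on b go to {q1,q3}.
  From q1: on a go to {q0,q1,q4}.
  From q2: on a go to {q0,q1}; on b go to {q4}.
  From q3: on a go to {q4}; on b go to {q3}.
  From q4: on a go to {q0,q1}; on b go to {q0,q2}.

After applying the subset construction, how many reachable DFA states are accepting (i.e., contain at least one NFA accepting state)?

9

Start state of the DFA: {q0}.
{q0} --a--> {q2,q4}  [new]
{q0} --b--> {q1,q3}  [new]
{q2,q4} --a--> {q0,q1}  [new]
{q2,q4} --b--> {q0,q2,q4}  [new]
{q1,q3} --a--> {q0,q1,q4}  [new]
{q1,q3} --b--> {q3}  [new]
{q0,q1} --a--> {q0,q1,q2,q4}  [new]
{q0,q1} --b--> {q1,q3}  [seen]
{q0,q2,q4} --a--> {q0,q1,q2,q4}  [seen]
{q0,q2,q4} --b--> {q0,q1,q2,q3,q4}  [new]
{q0,q1,q4} --a--> {q0,q1,q2,q4}  [seen]
{q0,q1,q4} --b--> {q0,q1,q2,q3}  [new]
{q3} --a--> {q4}  [new]
{q3} --b--> {q3}  [seen]
{q0,q1,q2,q4} --a--> {q0,q1,q2,q4}  [seen]
{q0,q1,q2,q4} --b--> {q0,q1,q2,q3,q4}  [seen]
{q0,q1,q2,q3,q4} --a--> {q0,q1,q2,q4}  [seen]
{q0,q1,q2,q3,q4} --b--> {q0,q1,q2,q3,q4}  [seen]
{q0,q1,q2,q3} --a--> {q0,q1,q2,q4}  [seen]
{q0,q1,q2,q3} --b--> {q1,q3,q4}  [new]
{q4} --a--> {q0,q1}  [seen]
{q4} --b--> {q0,q2}  [new]
{q1,q3,q4} --a--> {q0,q1,q4}  [seen]
{q1,q3,q4} --b--> {q0,q2,q3}  [new]
{q0,q2} --a--> {q0,q1,q2,q4}  [seen]
{q0,q2} --b--> {q1,q3,q4}  [seen]
{q0,q2,q3} --a--> {q0,q1,q2,q4}  [seen]
{q0,q2,q3} --b--> {q1,q3,q4}  [seen]
Reachable DFA states: {q0}, {q2,q4}, {q1,q3}, {q0,q1}, {q0,q2,q4}, {q0,q1,q4}, {q3}, {q0,q1,q2,q4}, {q0,q1,q2,q3,q4}, {q0,q1,q2,q3}, {q4}, {q1,q3,q4}, {q0,q2}, {q0,q2,q3}.
Accepting DFA states (contain an NFA accepting state): {q0}, {q0,q1}, {q0,q2,q4}, {q0,q1,q4}, {q0,q1,q2,q4}, {q0,q1,q2,q3,q4}, {q0,q1,q2,q3}, {q0,q2}, {q0,q2,q3}.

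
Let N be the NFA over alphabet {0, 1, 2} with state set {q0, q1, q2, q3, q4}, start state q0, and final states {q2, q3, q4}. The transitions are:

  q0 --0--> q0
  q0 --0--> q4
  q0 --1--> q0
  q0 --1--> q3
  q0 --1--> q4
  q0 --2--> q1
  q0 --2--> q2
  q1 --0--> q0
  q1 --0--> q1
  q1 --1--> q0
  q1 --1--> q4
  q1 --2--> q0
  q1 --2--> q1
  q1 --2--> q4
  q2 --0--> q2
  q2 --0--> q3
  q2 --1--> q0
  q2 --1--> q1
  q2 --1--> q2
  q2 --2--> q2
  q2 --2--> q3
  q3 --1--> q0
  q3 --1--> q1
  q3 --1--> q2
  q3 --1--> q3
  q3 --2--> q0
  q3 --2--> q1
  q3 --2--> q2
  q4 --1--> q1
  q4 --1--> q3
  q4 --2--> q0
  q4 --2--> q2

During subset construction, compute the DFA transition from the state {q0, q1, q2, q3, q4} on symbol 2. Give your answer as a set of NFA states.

{q0, q1, q2, q3, q4}

δ(q0,2) = {q1, q2}; δ(q1,2) = {q0, q1, q4}; δ(q2,2) = {q2, q3}; δ(q3,2) = {q0, q1, q2}; δ(q4,2) = {q0, q2}.
Union: {q0, q1, q2, q3, q4}.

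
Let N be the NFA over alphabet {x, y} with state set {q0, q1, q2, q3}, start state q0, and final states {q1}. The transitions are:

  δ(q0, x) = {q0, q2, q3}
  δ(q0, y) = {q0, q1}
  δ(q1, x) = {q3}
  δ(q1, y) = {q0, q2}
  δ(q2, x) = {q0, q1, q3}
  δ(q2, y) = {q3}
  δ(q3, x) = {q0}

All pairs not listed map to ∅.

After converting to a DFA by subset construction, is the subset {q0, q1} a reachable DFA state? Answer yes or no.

Start state of the DFA: {q0}.
{q0} --x--> {q0, q2, q3}  [new]
{q0} --y--> {q0, q1}  [new]
{q0, q2, q3} --x--> {q0, q1, q2, q3}  [new]
{q0, q2, q3} --y--> {q0, q1, q3}  [new]
{q0, q1} --x--> {q0, q2, q3}  [seen]
{q0, q1} --y--> {q0, q1, q2}  [new]
{q0, q1, q2, q3} --x--> {q0, q1, q2, q3}  [seen]
{q0, q1, q2, q3} --y--> {q0, q1, q2, q3}  [seen]
{q0, q1, q3} --x--> {q0, q2, q3}  [seen]
{q0, q1, q3} --y--> {q0, q1, q2}  [seen]
{q0, q1, q2} --x--> {q0, q1, q2, q3}  [seen]
{q0, q1, q2} --y--> {q0, q1, q2, q3}  [seen]
Reachable DFA states: {q0}, {q0, q2, q3}, {q0, q1}, {q0, q1, q2, q3}, {q0, q1, q3}, {q0, q1, q2}.
{q0, q1} is among them.

yes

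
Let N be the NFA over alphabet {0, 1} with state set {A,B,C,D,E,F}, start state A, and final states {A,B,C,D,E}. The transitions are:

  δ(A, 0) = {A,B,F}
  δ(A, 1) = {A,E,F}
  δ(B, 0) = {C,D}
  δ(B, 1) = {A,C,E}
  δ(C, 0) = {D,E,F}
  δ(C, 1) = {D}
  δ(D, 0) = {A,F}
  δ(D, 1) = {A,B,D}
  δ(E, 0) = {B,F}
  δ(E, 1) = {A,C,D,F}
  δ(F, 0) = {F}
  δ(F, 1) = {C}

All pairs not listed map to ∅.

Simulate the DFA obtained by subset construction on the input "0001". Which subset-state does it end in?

{A,B,C,D,E,F}

Start: {A}.
δ(A,0) = {A,B,F}.
Union: {A,B,F}.
After 0: {A,B,F}.
δ(A,0) = {A,B,F}; δ(B,0) = {C,D}; δ(F,0) = {F}.
Union: {A,B,C,D,F}.
After 0: {A,B,C,D,F}.
δ(A,0) = {A,B,F}; δ(B,0) = {C,D}; δ(C,0) = {D,E,F}; δ(D,0) = {A,F}; δ(F,0) = {F}.
Union: {A,B,C,D,E,F}.
After 0: {A,B,C,D,E,F}.
δ(A,1) = {A,E,F}; δ(B,1) = {A,C,E}; δ(C,1) = {D}; δ(D,1) = {A,B,D}; δ(E,1) = {A,C,D,F}; δ(F,1) = {C}.
Union: {A,B,C,D,E,F}.
After 1: {A,B,C,D,E,F}.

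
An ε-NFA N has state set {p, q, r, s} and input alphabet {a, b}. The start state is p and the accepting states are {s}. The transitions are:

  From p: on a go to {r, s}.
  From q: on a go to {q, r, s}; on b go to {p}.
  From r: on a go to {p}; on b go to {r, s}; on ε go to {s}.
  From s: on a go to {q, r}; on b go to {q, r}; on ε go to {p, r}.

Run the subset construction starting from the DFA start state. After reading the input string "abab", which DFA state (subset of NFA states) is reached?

{p, q, r, s}

Start: {p}.
δ(p,a) = {r, s}.
Union: {r, s}.
ε-closure gives {p, r, s}.
After a: {p, r, s}.
δ(p,b) = ∅; δ(r,b) = {r, s}; δ(s,b) = {q, r}.
Union: {q, r, s}.
ε-closure gives {p, q, r, s}.
After b: {p, q, r, s}.
δ(p,a) = {r, s}; δ(q,a) = {q, r, s}; δ(r,a) = {p}; δ(s,a) = {q, r}.
Union: {p, q, r, s}.
After a: {p, q, r, s}.
δ(p,b) = ∅; δ(q,b) = {p}; δ(r,b) = {r, s}; δ(s,b) = {q, r}.
Union: {p, q, r, s}.
After b: {p, q, r, s}.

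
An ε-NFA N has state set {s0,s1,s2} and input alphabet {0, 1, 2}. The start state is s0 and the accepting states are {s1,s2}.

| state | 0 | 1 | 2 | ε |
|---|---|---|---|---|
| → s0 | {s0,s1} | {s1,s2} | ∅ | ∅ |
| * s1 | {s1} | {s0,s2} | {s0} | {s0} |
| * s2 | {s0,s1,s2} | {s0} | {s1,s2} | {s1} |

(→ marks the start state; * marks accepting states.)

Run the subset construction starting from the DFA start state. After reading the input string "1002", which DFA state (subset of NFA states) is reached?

{s0,s1,s2}

Start: {s0}.
δ(s0,1) = {s1,s2}.
Union: {s1,s2}.
ε-closure gives {s0,s1,s2}.
After 1: {s0,s1,s2}.
δ(s0,0) = {s0,s1}; δ(s1,0) = {s1}; δ(s2,0) = {s0,s1,s2}.
Union: {s0,s1,s2}.
After 0: {s0,s1,s2}.
δ(s0,0) = {s0,s1}; δ(s1,0) = {s1}; δ(s2,0) = {s0,s1,s2}.
Union: {s0,s1,s2}.
After 0: {s0,s1,s2}.
δ(s0,2) = ∅; δ(s1,2) = {s0}; δ(s2,2) = {s1,s2}.
Union: {s0,s1,s2}.
After 2: {s0,s1,s2}.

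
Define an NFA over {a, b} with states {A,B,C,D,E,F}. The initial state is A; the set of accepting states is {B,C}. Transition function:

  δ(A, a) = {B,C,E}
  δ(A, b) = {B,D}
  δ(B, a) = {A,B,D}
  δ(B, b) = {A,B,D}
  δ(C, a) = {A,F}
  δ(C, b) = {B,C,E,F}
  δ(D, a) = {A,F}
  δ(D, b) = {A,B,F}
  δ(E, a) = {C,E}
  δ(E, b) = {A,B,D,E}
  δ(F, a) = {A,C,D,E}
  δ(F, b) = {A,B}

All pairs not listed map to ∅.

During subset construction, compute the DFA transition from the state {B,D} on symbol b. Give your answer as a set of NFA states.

{A,B,D,F}

δ(B,b) = {A,B,D}; δ(D,b) = {A,B,F}.
Union: {A,B,D,F}.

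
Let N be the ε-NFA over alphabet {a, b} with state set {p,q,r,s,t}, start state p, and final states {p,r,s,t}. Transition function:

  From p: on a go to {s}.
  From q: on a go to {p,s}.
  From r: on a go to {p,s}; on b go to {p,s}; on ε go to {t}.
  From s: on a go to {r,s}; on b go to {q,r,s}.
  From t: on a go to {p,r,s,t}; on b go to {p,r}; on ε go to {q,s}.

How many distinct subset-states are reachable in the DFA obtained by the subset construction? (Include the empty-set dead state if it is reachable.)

Start state of the DFA: {p} (ε-closure of the NFA start).
{p} --a--> {s}  [new]
{p} --b--> ∅  [new]
{s} --a--> {q,r,s,t}  [new]
{s} --b--> {q,r,s,t}  [seen]
∅ --a--> ∅  [seen]
∅ --b--> ∅  [seen]
{q,r,s,t} --a--> {p,q,r,s,t}  [new]
{q,r,s,t} --b--> {p,q,r,s,t}  [seen]
{p,q,r,s,t} --a--> {p,q,r,s,t}  [seen]
{p,q,r,s,t} --b--> {p,q,r,s,t}  [seen]
Reachable DFA states: {p}, {s}, ∅, {q,r,s,t}, {p,q,r,s,t}.

5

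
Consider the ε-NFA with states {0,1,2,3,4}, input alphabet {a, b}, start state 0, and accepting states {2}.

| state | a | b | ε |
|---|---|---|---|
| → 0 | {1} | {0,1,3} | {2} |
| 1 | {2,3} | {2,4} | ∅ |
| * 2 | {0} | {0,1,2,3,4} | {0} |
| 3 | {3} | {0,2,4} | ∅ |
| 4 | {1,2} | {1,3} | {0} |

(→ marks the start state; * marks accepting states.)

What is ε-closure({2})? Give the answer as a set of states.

Begin with {2}.
2 →ε {0}; add 0.
ε-closure = {0,2}.

{0,2}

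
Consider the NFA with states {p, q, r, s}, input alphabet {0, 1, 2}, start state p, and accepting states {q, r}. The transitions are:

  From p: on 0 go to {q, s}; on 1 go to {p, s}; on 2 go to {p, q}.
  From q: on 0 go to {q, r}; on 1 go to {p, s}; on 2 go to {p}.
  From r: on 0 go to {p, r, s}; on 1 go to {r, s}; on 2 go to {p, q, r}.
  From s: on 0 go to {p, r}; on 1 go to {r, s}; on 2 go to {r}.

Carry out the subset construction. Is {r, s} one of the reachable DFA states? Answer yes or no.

no

Start state of the DFA: {p}.
{p} --0--> {q, s}  [new]
{p} --1--> {p, s}  [new]
{p} --2--> {p, q}  [new]
{q, s} --0--> {p, q, r}  [new]
{q, s} --1--> {p, r, s}  [new]
{q, s} --2--> {p, r}  [new]
{p, s} --0--> {p, q, r, s}  [new]
{p, s} --1--> {p, r, s}  [seen]
{p, s} --2--> {p, q, r}  [seen]
{p, q} --0--> {q, r, s}  [new]
{p, q} --1--> {p, s}  [seen]
{p, q} --2--> {p, q}  [seen]
{p, q, r} --0--> {p, q, r, s}  [seen]
{p, q, r} --1--> {p, r, s}  [seen]
{p, q, r} --2--> {p, q, r}  [seen]
{p, r, s} --0--> {p, q, r, s}  [seen]
{p, r, s} --1--> {p, r, s}  [seen]
{p, r, s} --2--> {p, q, r}  [seen]
{p, r} --0--> {p, q, r, s}  [seen]
{p, r} --1--> {p, r, s}  [seen]
{p, r} --2--> {p, q, r}  [seen]
{p, q, r, s} --0--> {p, q, r, s}  [seen]
{p, q, r, s} --1--> {p, r, s}  [seen]
{p, q, r, s} --2--> {p, q, r}  [seen]
{q, r, s} --0--> {p, q, r, s}  [seen]
{q, r, s} --1--> {p, r, s}  [seen]
{q, r, s} --2--> {p, q, r}  [seen]
Reachable DFA states: {p}, {q, s}, {p, s}, {p, q}, {p, q, r}, {p, r, s}, {p, r}, {p, q, r, s}, {q, r, s}.
{r, s} is not among them.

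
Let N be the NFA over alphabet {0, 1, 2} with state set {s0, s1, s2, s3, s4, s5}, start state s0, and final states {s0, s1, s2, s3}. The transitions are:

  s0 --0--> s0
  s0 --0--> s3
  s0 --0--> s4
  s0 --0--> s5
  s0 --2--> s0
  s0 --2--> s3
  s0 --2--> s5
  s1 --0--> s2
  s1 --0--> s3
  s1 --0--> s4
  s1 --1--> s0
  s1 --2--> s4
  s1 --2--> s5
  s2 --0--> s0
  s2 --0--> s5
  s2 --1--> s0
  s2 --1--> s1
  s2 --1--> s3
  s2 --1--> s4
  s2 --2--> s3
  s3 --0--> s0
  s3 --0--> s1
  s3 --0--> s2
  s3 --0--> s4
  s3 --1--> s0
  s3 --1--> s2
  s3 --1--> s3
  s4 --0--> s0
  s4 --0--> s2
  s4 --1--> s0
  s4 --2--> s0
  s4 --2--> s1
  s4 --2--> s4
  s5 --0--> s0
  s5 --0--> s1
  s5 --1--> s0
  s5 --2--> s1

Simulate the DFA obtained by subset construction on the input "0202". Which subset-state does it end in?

Start: {s0}.
δ(s0,0) = {s0, s3, s4, s5}.
Union: {s0, s3, s4, s5}.
After 0: {s0, s3, s4, s5}.
δ(s0,2) = {s0, s3, s5}; δ(s3,2) = ∅; δ(s4,2) = {s0, s1, s4}; δ(s5,2) = {s1}.
Union: {s0, s1, s3, s4, s5}.
After 2: {s0, s1, s3, s4, s5}.
δ(s0,0) = {s0, s3, s4, s5}; δ(s1,0) = {s2, s3, s4}; δ(s3,0) = {s0, s1, s2, s4}; δ(s4,0) = {s0, s2}; δ(s5,0) = {s0, s1}.
Union: {s0, s1, s2, s3, s4, s5}.
After 0: {s0, s1, s2, s3, s4, s5}.
δ(s0,2) = {s0, s3, s5}; δ(s1,2) = {s4, s5}; δ(s2,2) = {s3}; δ(s3,2) = ∅; δ(s4,2) = {s0, s1, s4}; δ(s5,2) = {s1}.
Union: {s0, s1, s3, s4, s5}.
After 2: {s0, s1, s3, s4, s5}.

{s0, s1, s3, s4, s5}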